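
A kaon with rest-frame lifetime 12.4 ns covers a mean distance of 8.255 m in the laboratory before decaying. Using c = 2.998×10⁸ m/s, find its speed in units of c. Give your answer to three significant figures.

0.912c

d = βγcτ ⇒ βγ = d/(cτ) = 8.255 m / (3.71752 m) = 2.2206.
β = (βγ)/√(1+(βγ)²) = 2.2206/√5.93106 = 0.912.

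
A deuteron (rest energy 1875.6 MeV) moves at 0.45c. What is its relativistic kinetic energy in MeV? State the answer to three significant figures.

β² = 0.2025, so γ = 1/√0.7975 = 1.11979.
Kinetic energy: K = (γ − 1)mc² = (1.11979 − 1) × 1875.6 MeV = 0.11979 × 1875.6 = 225 MeV.

225 MeV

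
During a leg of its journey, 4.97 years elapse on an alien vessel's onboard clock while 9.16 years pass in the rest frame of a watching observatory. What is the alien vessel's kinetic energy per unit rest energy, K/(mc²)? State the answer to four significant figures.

0.8431

The time-dilation ratio gives γ = 9.16/4.97 = 1.84306.
Since K = (γ−1)mc², K/(mc²) = 1.84306 − 1 = 0.8431.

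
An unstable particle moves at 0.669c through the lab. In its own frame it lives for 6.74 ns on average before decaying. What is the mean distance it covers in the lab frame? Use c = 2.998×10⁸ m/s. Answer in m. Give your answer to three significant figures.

With β = 0.669, γ = 1/√(1 − 0.669²) = 1/√0.552439 = 1.3454.
Lab-frame lifetime: Δt = γτ = 1.3454 × 6.74 ns = 9.068 ns.
Distance: d = vΔt = 0.669 × 2.998×10⁸ m/s × 9.0680×10^-9 s = 1.82 m.

1.82 m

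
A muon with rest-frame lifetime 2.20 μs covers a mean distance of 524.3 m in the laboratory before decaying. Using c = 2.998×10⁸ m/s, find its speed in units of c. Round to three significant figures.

d = βγcτ ⇒ βγ = d/(cτ) = 524.3 m / (659.56 m) = 0.79492.
β = (βγ)/√(1+(βγ)²) = 0.79492/√1.631898 = 0.622.

0.622c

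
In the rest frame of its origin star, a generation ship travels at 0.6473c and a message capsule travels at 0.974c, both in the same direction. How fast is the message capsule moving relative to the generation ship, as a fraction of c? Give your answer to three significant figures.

Transform to the generation ship's frame: u' = (u − v)/(1 − uv/c²).
u' = (0.974 − 0.6473)/(1 − 0.974×0.6473) = 0.3267/0.3695298 = 0.8841.
Speed in the generation ship's frame: 0.884c (in the same direction).

0.884c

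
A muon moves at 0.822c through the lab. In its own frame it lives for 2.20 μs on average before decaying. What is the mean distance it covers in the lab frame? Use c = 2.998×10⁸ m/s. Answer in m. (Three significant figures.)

Lorentz factor: γ = (1 − 0.675684)^(−1/2) = 1.756.
Lab-frame lifetime: Δt = γτ = 1.756 × 2.20 μs = 3.8632 μs.
Distance: d = vΔt = 0.822 × 2.998×10⁸ m/s × 3.8632×10^-6 s = 952 m.

952 m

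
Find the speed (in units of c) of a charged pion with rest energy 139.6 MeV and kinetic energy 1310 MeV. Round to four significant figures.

γ = 1 + K/(mc²) = 1 + 1310/139.6 = 10.384.
β = √(1 − 1/γ²) = √(1 − 0.00927408) = √0.99072592 = 0.9954.

0.9954c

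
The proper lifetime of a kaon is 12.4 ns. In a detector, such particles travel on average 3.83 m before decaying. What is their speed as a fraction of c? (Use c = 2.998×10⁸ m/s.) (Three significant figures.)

0.718c

Let x = d/(cτ) = 3.830 m / (2.998×10⁸ m/s × 1.240×10^-8 s) = 1.0303. Since d = βγcτ, x = βγ = β/√(1−β²).
Solving: β² = x²/(1+x²) = 1.06152/2.06152 = 0.514921, so β = 0.718.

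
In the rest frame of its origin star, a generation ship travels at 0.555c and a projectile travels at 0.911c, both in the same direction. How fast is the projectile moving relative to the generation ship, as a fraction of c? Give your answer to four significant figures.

Transform to the generation ship's frame: u' = (u − v)/(1 − uv/c²).
u' = (0.911 − 0.555)/(1 − 0.911×0.555) = 0.356/0.494395 = 0.72007.
Speed in the generation ship's frame: 0.7201c (in the same direction).

0.7201c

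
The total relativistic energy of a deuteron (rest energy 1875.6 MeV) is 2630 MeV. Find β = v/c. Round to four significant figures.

γ = E/(mc²) = 2630/1875.6 = 1.4022.
β = √(1 − 1/γ²) = √(1 − 0.508604) = √0.491396 = 0.7010.

0.7010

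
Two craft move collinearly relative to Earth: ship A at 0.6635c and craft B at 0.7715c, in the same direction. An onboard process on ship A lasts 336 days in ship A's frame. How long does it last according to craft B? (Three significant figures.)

345 days

The velocity of ship A relative to craft B is (0.6635 − 0.7715)c / (1 − 0.6635×0.7715) = −0.22126c; relative speed 0.22126c.
γ for this relative speed: γ = 1/√(1 − 0.048956) = 1.0254.
The clock on ship A records proper time, so craft B measures Δt = γΔτ = 1.0254 × 336 = 345 days.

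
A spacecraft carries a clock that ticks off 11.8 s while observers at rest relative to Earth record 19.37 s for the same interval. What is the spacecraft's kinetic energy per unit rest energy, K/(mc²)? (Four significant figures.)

0.6415

From Δt = γΔτ: γ = 19.37/11.8 = 1.64153.
K/(mc²) = γ − 1 = 1.64153 − 1 = 0.6415.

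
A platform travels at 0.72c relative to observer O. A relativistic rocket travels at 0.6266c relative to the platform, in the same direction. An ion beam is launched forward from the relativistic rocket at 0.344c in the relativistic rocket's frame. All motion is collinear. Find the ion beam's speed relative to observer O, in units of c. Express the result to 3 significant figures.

Apply u = (u'+v)/(1+u'v) twice. Ion beam in the platform frame: (0.344+0.6266)/(1+0.344·0.6266) = 0.9706/1.2155504 = 0.79849c.
That velocity, transformed to the rest frame of observer O: (0.79849+0.72)/(1+0.79849·0.72) = 1.51849/1.5749128 = 0.96417c.

0.964c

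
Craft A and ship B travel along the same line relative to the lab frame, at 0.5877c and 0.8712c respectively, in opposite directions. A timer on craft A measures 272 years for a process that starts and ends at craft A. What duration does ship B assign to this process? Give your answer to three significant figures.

1040 years

Transform craft A's velocity into ship B's frame: (0.5877 + 0.8712)/(1 + 0.5877·0.8712) = 1.4589/1.51200424, so the relative speed is 0.96488c.
At |u| = 0.96488c, γ = (1 − 0.930993)^(−1/2) = 3.8067.
Craft A's interval is proper; time dilation gives Δt_B = γΔτ = 3.8067 × 272 years = 1040 years.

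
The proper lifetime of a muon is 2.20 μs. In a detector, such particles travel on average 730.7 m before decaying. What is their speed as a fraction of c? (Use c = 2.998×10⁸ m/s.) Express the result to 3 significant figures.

0.742c

Let x = d/(cτ) = 730.7 m / (2.998×10⁸ m/s × 2.200×10^-6 s) = 1.1079. Since d = βγcτ, x = βγ = β/√(1−β²).
Solving: β² = x²/(1+x²) = 1.22744/2.22744 = 0.551054, so β = 0.742.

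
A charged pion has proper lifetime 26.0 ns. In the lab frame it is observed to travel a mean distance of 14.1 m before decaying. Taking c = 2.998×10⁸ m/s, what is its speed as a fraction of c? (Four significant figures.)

0.8752c

d = βγcτ ⇒ βγ = d/(cτ) = 14.10 m / (7.7948 m) = 1.8089.
β = (βγ)/√(1+(βγ)²) = 1.8089/√4.27212 = 0.8752.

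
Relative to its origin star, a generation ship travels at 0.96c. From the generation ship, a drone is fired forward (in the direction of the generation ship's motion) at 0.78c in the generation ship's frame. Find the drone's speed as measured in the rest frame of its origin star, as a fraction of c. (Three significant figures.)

0.995c

In units of c, u = (u' + v)/(1 + u'v) with u' = 0.78 and v = 0.96.
Numerator: 0.78 + 0.96 = 1.74. Denominator: 1 + (0.78)(0.96) = 1.7488.
u = 1.74/1.7488 = 0.99497, so the speed is 0.995c.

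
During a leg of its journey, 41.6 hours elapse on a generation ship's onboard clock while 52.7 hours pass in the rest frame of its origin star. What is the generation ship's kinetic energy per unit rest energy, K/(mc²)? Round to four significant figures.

0.2668

γ = Δt/Δτ = 52.7/41.6 = 1.26683.
K/(mc²) = γ − 1 = 1.26683 − 1 = 0.2668.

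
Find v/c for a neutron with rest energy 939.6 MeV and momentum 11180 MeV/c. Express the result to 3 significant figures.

0.996

βγ = pc/(mc²) = 11180/939.6 = 11.899.
Since γ² = 1 + (βγ)² = 142.586, γ = √142.586 = 11.9409, and β = (βγ)/γ = 11.899/11.9409 = 0.996.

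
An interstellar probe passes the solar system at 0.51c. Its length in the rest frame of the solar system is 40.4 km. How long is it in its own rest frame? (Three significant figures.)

47.0 km

Lorentz factor: γ = (1 − 0.2601)^(−1/2) = 1.1626.
Proper length: L₀ = γ·L = 1.1626 × 40.4 = 47.0 km.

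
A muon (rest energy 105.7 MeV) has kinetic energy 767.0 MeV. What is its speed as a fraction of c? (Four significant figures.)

K = (γ−1)mc², so γ = 1 + 767.0/105.7 = 8.2564.
Then v/c = √(1 − γ⁻²) = √(1 − 0.0146696) = √0.9853304 = 0.9926.

0.9926c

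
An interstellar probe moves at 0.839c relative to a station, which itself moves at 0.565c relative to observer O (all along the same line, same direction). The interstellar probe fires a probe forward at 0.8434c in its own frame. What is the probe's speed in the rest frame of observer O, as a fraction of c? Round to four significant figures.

Compose velocities in two stages. Stage 1 (into S'): u₁ = (0.8434+0.839)/(1+0.8434×0.839) = 0.98524.
Stage 2 (into S): u = (0.98524+0.565)/(1+0.98524×0.565) = 0.99588, so the speed is 0.9959c.

0.9959c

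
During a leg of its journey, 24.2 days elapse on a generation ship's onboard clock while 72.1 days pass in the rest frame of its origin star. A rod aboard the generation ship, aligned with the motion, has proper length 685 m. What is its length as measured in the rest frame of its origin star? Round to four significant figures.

229.9 m

The time-dilation ratio gives γ = 72.1/24.2 = 2.97934.
L = L₀/γ = 685/2.97934 = 229.9 m.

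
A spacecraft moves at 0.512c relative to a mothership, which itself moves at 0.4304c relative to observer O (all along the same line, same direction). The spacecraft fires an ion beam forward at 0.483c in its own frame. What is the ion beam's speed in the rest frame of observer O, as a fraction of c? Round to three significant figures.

Apply u = (u'+v)/(1+u'v) twice. Ion beam in the mothership frame: (0.483+0.512)/(1+0.483·0.512) = 0.995/1.247296 = 0.79773c.
That velocity, transformed to the rest frame of observer O: (0.79773+0.4304)/(1+0.79773·0.4304) = 1.22813/1.343342992 = 0.91423c.

0.914c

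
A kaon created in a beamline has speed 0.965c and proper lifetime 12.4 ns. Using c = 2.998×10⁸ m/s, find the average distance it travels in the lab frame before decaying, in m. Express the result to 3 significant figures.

13.7 m

Lorentz factor: γ = (1 − 0.931225)^(−1/2) = 3.8132.
Lab-frame lifetime: Δt = γτ = 3.8132 × 12.4 ns = 47.284 ns.
Distance: d = vΔt = 0.965 × 2.998×10⁸ m/s × 4.7284×10^-8 s = 13.7 m.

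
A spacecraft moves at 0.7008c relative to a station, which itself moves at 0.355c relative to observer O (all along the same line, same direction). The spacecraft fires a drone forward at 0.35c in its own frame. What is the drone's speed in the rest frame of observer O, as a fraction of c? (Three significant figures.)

Apply u = (u'+v)/(1+u'v) twice. Drone in the station frame: (0.35+0.7008)/(1+0.35·0.7008) = 1.0508/1.24528 = 0.84383c.
That velocity, transformed to the rest frame of observer O: (0.84383+0.355)/(1+0.84383·0.355) = 1.19883/1.29955965 = 0.92249c.

0.922c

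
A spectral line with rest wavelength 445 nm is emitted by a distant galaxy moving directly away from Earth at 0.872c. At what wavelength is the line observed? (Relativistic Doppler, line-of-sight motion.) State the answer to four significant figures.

1702 nm

Relativistic Doppler for wavelength: λ_obs = λ_src · √((1+β)/(1−β)).
With β = 0.872: factor = √(1.872/0.128) = 3.8243.
λ_obs = 445 × 3.8243 = 1702 nm.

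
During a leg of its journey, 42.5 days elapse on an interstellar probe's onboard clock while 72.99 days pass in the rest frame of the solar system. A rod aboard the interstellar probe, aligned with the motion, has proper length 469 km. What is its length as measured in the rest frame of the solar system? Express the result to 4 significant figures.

273.1 km

From Δt = γΔτ: γ = 72.99/42.5 = 1.71741.
The rod contracts by the same γ: 469 km / 1.71741 = 273.1 km.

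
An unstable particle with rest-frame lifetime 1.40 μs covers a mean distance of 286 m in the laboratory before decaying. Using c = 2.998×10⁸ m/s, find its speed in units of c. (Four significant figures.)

0.5631c

d = βγcτ ⇒ βγ = d/(cτ) = 286.0 m / (419.72 m) = 0.68141.
β = (βγ)/√(1+(βγ)²) = 0.68141/√1.46432 = 0.5631.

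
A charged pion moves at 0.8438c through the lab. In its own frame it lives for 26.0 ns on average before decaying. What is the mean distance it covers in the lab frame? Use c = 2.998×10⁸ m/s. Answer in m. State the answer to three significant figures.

12.3 m

With β = 0.8438, γ = 1/√(1 − 0.8438²) = 1/√0.28800156 = 1.8634.
Lab-frame lifetime: Δt = γτ = 1.8634 × 26.0 ns = 48.448 ns.
Distance: d = vΔt = 0.8438 × 2.998×10⁸ m/s × 4.8448×10^-8 s = 12.3 m.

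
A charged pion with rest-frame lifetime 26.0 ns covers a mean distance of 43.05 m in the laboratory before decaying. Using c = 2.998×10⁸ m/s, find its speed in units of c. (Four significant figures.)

0.9840c

Let x = d/(cτ) = 43.05 m / (2.998×10⁸ m/s × 2.600×10^-8 s) = 5.5229. Since d = βγcτ, x = βγ = β/√(1−β²).
Solving: β² = x²/(1+x²) = 30.5024/31.5024 = 0.968256, so β = 0.9840.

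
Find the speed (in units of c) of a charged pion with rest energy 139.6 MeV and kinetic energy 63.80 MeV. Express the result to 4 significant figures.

0.7273c

γ = 1 + K/(mc²) = 1 + 63.80/139.6 = 1.457.
β = √(1 − 1/γ²) = √(1 − 0.471065) = √0.528935 = 0.7273.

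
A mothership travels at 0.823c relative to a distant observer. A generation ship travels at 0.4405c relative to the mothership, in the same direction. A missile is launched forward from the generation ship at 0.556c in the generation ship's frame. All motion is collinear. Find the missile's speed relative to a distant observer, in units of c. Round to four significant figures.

Compose velocities in two stages. Stage 1 (into S'): u₁ = (0.556+0.4405)/(1+0.556×0.4405) = 0.80045.
Stage 2 (into S): u = (0.80045+0.823)/(1+0.80045×0.823) = 0.97871, so the speed is 0.9787c.

0.9787c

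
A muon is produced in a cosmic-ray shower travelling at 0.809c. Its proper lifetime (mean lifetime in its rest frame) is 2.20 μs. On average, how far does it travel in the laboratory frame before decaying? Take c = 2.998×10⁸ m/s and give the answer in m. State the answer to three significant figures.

With β = 0.809, γ = 1/√(1 − 0.809²) = 1/√0.345519 = 1.7012.
Lab-frame lifetime: Δt = γτ = 1.7012 × 2.20 μs = 3.7426 μs.
Distance: d = vΔt = 0.809 × 2.998×10⁸ m/s × 3.7426×10^-6 s = 908 m.

908 m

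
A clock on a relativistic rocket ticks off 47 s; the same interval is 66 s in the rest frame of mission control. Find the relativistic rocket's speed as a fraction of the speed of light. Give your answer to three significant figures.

γ = Δt/Δτ = 66/47 = 1.4043.
β = √(1 − 1/γ²) = √(1 − 0.507084) = √0.492916 = 0.702.

0.702c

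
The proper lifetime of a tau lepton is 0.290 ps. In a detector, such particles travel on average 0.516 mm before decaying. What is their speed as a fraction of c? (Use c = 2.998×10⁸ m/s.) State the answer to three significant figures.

Let x = d/(cτ) = 5.160×10^-4 m / (2.998×10⁸ m/s × 2.900×10^-13 s) = 5.935. Since d = βγcτ, x = βγ = β/√(1−β²).
Solving: β² = x²/(1+x²) = 35.2242/36.2242 = 0.972394, so β = 0.986.

0.986c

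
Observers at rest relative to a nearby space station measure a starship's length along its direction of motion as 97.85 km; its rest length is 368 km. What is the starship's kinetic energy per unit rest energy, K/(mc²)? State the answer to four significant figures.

2.761

γ = L₀/L = 368/97.85 = 3.76086.
K/(mc²) = γ − 1 = 3.76086 − 1 = 2.761.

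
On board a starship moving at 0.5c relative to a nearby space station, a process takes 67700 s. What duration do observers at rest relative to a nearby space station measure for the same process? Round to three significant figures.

78200 s

β² = 0.25, so γ = 1/√0.75 = 1.1547.
Time dilation: Δt = γ·Δτ = 1.1547 × 67700 = 78200 s.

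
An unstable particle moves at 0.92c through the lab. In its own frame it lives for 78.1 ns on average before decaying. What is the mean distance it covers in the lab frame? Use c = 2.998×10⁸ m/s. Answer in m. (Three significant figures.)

55.0 m

With β = 0.92, γ = 1/√(1 − 0.92²) = 1/√0.1536 = 2.5516.
Lab-frame lifetime: Δt = γτ = 2.5516 × 78.1 ns = 199.28 ns.
Distance: d = vΔt = 0.92 × 2.998×10⁸ m/s × 1.9928×10^-7 s = 55.0 m.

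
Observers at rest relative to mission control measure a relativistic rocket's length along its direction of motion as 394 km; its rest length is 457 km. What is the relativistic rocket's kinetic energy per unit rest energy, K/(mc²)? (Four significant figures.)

0.1599

From L = L₀/γ: γ = 457/394 = 1.1599.
K/(mc²) = γ − 1 = 1.1599 − 1 = 0.1599.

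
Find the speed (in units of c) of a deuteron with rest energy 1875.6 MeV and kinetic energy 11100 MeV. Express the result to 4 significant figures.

K = (γ−1)mc², so γ = 1 + 11100/1875.6 = 6.9181.
Then v/c = √(1 − γ⁻²) = √(1 − 0.0208942) = √0.9791058 = 0.9895.

0.9895c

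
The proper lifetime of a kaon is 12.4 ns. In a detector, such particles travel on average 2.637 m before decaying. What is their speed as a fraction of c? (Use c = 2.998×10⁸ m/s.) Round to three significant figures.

Lab distance = (lab lifetime)·v = γτ·βc, so βγ = d/(cτ) = 2.637/(2.998×10⁸ × 1.240×10^-8) = 0.70934.
With βγ = 0.70934: γ² = 1 + (βγ)² = 1.503163, and β = (βγ)/γ = 0.70934/1.22604 = 0.579.

0.579c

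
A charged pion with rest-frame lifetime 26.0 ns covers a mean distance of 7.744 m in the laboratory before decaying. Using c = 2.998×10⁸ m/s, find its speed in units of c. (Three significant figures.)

0.705c

Let x = d/(cτ) = 7.744 m / (2.998×10⁸ m/s × 2.600×10^-8 s) = 0.99348. Since d = βγcτ, x = βγ = β/√(1−β²).
Solving: β² = x²/(1+x²) = 0.987003/1.987003 = 0.496729, so β = 0.705.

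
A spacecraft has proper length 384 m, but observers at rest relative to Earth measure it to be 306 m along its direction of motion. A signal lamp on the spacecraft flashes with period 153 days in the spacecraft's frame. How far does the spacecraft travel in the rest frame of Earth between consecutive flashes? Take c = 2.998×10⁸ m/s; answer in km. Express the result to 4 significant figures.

3.005×10^12 km

From L = L₀/γ: γ = 384/306 = 1.2549.
β = √(1 − 1/γ²) = 0.60414. Lab-frame period = γτ = 1.2549×153 days = 192 days. Distance = βc × γτ = 0.60414 × 2.998×10⁸ m/s × 16588800 s = 3.0046×10^15 m = 3.005×10^12 km.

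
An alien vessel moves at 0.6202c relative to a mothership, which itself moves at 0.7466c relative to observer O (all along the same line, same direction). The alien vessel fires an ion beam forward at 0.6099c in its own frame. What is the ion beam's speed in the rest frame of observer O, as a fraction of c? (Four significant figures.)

First combine the ion beam and alien vessel (S''→S'): u₁ = (0.6099 + 0.6202)/(1 + 0.6099×0.6202) = 1.2301/1.37825998 = 0.8925.
Then combine with the mothership (S'→S): u = (0.8925 + 0.7466)/(1 + 0.8925×0.7466) = 1.6391/1.6663405 = 0.98365.

0.9837c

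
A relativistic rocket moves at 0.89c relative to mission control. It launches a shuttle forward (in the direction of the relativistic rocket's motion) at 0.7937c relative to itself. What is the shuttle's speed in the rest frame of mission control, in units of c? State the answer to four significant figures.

In units of c, u = (u' + v)/(1 + u'v) with u' = 0.7937 and v = 0.89.
Numerator: 0.7937 + 0.89 = 1.6837. Denominator: 1 + (0.7937)(0.89) = 1.706393.
u = 1.6837/1.706393 = 0.9867, so the speed is 0.9867c.

0.9867c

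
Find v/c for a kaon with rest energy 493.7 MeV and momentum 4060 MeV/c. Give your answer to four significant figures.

pc/(mc²) = 4060/493.7 = 8.2236 = βγ = β/√(1−β²).
So β² = x²/(1 + x²) with x = 8.2236: x² = 67.6276, β² = 67.6276/68.6276 = 0.985429, β = 0.9927.

0.9927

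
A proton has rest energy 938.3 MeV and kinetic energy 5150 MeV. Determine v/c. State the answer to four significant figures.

K = (γ−1)mc², so γ = 1 + 5150/938.3 = 6.4886.
Then v/c = √(1 − γ⁻²) = √(1 − 0.0237519) = √0.9762481 = 0.9881.

0.9881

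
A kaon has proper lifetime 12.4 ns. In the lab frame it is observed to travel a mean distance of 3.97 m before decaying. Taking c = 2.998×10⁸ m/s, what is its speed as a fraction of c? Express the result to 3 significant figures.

0.730c

Let x = d/(cτ) = 3.970 m / (2.998×10⁸ m/s × 1.240×10^-8 s) = 1.0679. Since d = βγcτ, x = βγ = β/√(1−β²).
Solving: β² = x²/(1+x²) = 1.14041/2.14041 = 0.5328, so β = 0.730.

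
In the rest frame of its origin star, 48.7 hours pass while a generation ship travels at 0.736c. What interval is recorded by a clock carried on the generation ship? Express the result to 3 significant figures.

Lorentz factor: γ = (1 − 0.541696)^(−1/2) = 1.4771.
The generation ship's clock runs slow as seen from its origin star, so Δτ = Δt/γ = 48.7/1.4771 = 33.0 hours.

33.0 hours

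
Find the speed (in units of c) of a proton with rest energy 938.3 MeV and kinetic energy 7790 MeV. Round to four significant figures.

γ = 1 + K/(mc²) = 1 + 7790/938.3 = 9.3022.
β = √(1 − 1/γ²) = √(1 − 0.0115566) = √0.9884434 = 0.9942.

0.9942c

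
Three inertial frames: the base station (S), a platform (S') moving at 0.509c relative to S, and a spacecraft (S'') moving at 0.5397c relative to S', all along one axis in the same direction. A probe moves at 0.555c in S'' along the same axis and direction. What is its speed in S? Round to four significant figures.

0.9458c

Compose velocities in two stages. Stage 1 (into S'): u₁ = (0.555+0.5397)/(1+0.555×0.5397) = 0.84238.
Stage 2 (into S): u = (0.84238+0.509)/(1+0.84238×0.509) = 0.94583, so the speed is 0.9458c.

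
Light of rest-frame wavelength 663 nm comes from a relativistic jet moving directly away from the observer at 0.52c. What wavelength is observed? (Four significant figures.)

1180 nm

Relativistic Doppler for wavelength: λ_obs = λ_src · √((1+β)/(1−β)).
With β = 0.52: factor = √(1.52/0.48) = 1.7795.
λ_obs = 663 × 1.7795 = 1180 nm.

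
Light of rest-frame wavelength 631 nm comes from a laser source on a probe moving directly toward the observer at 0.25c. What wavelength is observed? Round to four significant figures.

Relativistic Doppler for wavelength: λ_obs = λ_src · √((1−β)/(1+β)).
With β = 0.25: factor = √(0.75/1.25) = 0.7746.
λ_obs = 631 × 0.7746 = 488.8 nm.

488.8 nm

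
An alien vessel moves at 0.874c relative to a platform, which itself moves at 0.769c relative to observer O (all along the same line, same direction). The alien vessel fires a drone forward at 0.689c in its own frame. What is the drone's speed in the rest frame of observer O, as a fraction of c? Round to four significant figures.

First combine the drone and alien vessel (S''→S'): u₁ = (0.689 + 0.874)/(1 + 0.689×0.874) = 1.563/1.602186 = 0.97554.
Then combine with the platform (S'→S): u = (0.97554 + 0.769)/(1 + 0.97554×0.769) = 1.74454/1.75019026 = 0.99677.

0.9968c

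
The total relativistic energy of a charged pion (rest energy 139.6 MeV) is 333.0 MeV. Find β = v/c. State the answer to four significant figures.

0.9079

Total energy E = γmc² gives γ = 333.0/139.6 = 2.3854.
Hence β = √(1 − 1/γ²) = √(1 − 0.175743) = √0.824257 = 0.9079.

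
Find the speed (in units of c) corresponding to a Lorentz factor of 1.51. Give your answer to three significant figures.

0.749c

β = √(1 − 1/γ²) = √(1 − 1/2.2801) = √0.561423 = 0.749.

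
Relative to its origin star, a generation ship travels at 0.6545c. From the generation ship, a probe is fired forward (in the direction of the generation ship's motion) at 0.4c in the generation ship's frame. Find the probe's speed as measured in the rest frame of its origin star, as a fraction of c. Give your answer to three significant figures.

0.836c

In units of c, u = (u' + v)/(1 + u'v) with u' = 0.4 and v = 0.6545.
Numerator: 0.4 + 0.6545 = 1.0545. Denominator: 1 + (0.4)(0.6545) = 1.2618.
u = 1.0545/1.2618 = 0.83571, so the speed is 0.836c.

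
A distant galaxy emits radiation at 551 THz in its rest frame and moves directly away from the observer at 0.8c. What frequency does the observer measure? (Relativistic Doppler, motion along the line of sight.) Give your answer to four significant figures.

Relativistic Doppler (source moving away): f_obs = f_src · √((1−β)/(1+β)).
With β = 0.8: factor = √(0.2/1.8) = 0.33333.
f_obs = 551 × 0.33333 = 183.7 THz.

183.7 THz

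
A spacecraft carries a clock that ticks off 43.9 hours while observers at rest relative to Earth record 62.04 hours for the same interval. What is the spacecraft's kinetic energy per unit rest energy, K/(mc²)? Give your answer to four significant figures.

From Δt = γΔτ: γ = 62.04/43.9 = 1.41321.
K/(mc²) = γ − 1 = 1.41321 − 1 = 0.4132.

0.4132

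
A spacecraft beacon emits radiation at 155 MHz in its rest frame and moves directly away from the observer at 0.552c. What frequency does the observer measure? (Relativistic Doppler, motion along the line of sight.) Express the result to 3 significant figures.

Relativistic Doppler (source moving away): f_obs = f_src · √((1−β)/(1+β)).
With β = 0.552: factor = √(0.448/1.552) = 0.53727.
f_obs = 155 × 0.53727 = 83.3 MHz.

83.3 MHz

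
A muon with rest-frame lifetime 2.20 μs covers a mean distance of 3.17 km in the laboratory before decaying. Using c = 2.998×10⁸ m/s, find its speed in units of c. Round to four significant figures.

Let x = d/(cτ) = 3170 m / (2.998×10⁸ m/s × 2.200×10^-6 s) = 4.8062. Since d = βγcτ, x = βγ = β/√(1−β²).
Solving: β² = x²/(1+x²) = 23.0996/24.0996 = 0.958506, so β = 0.9790.

0.9790c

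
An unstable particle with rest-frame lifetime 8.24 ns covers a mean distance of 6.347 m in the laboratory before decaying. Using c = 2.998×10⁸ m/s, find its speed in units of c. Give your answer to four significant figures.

Let x = d/(cτ) = 6.347 m / (2.998×10⁸ m/s × 8.240×10^-9 s) = 2.5693. Since d = βγcτ, x = βγ = β/√(1−β²).
Solving: β² = x²/(1+x²) = 6.6013/7.6013 = 0.868444, so β = 0.9319.

0.9319c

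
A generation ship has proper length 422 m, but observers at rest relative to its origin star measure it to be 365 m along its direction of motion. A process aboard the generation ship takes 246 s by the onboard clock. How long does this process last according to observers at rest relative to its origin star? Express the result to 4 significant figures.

Length contraction gives γ = L₀/L = 422/365 = 1.15616.
The same γ dilates the second interval: 1.15616 × 246 s = 284.4 s.

284.4 s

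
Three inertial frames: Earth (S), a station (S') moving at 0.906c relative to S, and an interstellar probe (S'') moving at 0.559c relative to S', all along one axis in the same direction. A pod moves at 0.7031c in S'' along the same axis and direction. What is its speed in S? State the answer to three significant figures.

First combine the pod and interstellar probe (S''→S'): u₁ = (0.7031 + 0.559)/(1 + 0.7031×0.559) = 1.2621/1.3930329 = 0.90601.
Then combine with the station (S'→S): u = (0.90601 + 0.906)/(1 + 0.90601×0.906) = 1.81201/1.82084506 = 0.99515.

0.995c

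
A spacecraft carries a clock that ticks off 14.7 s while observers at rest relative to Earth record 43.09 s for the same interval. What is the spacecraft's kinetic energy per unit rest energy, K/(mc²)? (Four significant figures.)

1.931

γ = Δt/Δτ = 43.09/14.7 = 2.93129.
K/(mc²) = γ − 1 = 2.93129 − 1 = 1.931.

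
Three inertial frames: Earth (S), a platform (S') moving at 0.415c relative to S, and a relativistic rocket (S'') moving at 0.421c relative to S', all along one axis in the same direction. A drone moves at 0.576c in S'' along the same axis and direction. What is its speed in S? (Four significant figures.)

Apply u = (u'+v)/(1+u'v) twice. Drone in the platform frame: (0.576+0.421)/(1+0.576·0.421) = 0.997/1.242496 = 0.80242c.
That velocity, transformed to the rest frame of Earth: (0.80242+0.415)/(1+0.80242·0.415) = 1.21742/1.3330043 = 0.91329c.

0.9133c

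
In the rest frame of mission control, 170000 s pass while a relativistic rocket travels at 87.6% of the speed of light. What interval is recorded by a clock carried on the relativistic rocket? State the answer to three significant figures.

Lorentz factor: γ = (1 − 0.767376)^(−1/2) = 2.0734.
The relativistic rocket's clock runs slow as seen from mission control, so Δτ = Δt/γ = 170000/2.0734 = 82000 s.

82000 s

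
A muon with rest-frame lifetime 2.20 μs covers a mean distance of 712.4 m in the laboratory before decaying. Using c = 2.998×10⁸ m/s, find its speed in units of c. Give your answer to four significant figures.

0.7338c

Let x = d/(cτ) = 712.4 m / (2.998×10⁸ m/s × 2.200×10^-6 s) = 1.0801. Since d = βγcτ, x = βγ = β/√(1−β²).
Solving: β² = x²/(1+x²) = 1.16662/2.16662 = 0.538452, so β = 0.7338.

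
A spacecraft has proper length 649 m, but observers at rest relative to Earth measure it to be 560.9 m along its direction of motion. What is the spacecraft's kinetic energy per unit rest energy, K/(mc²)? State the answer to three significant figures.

γ = L₀/L = 649/560.9 = 1.15707.
K/(mc²) = γ − 1 = 1.15707 − 1 = 0.157.

0.157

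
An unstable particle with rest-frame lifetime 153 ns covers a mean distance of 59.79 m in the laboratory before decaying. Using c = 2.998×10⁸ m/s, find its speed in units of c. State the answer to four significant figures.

0.7934c

Let x = d/(cτ) = 59.79 m / (2.998×10⁸ m/s × 1.530×10^-7 s) = 1.3035. Since d = βγcτ, x = βγ = β/√(1−β²).
Solving: β² = x²/(1+x²) = 1.69911/2.69911 = 0.629508, so β = 0.7934.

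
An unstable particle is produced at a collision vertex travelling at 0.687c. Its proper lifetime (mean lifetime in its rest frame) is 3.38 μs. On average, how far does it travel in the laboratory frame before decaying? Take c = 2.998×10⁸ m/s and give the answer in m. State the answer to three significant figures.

γ = 1/√(1 − β²) = 1/√(1 − 0.471969) = 1/√0.528031 = 1/0.726657 = 1.3762.
Lab-frame lifetime: Δt = γτ = 1.3762 × 3.38 μs = 4.6516 μs.
Distance: d = vΔt = 0.687 × 2.998×10⁸ m/s × 4.6516×10^-6 s = 958 m.

958 m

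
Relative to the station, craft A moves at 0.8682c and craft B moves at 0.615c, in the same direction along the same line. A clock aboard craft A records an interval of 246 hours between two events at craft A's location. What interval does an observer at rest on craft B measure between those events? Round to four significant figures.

293.0 hours

The velocity of craft A relative to craft B is (0.8682 − 0.615)c / (1 − 0.8682×0.615) = 0.54328c; relative speed 0.54328c.
At |u| = 0.54328c, γ = (1 − 0.295153)^(−1/2) = 1.1911.
Craft A's interval is proper; time dilation gives Δt_B = γΔτ = 1.1911 × 246 hours = 293.0 hours.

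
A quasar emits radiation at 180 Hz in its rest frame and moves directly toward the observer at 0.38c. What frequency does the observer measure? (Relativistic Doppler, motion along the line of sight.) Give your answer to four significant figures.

Relativistic Doppler (source moving toward): f_obs = f_src · √((1+β)/(1−β)).
With β = 0.38: factor = √(1.38/0.62) = 1.4919.
f_obs = 180 × 1.4919 = 268.5 Hz.

268.5 Hz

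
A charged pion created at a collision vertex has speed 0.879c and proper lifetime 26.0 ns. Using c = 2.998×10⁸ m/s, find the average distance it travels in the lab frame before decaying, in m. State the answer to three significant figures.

γ = 1/√(1 − β²) = 1/√(1 − 0.772641) = 1/√0.227359 = 1/0.476822 = 2.0972.
Lab-frame lifetime: Δt = γτ = 2.0972 × 26.0 ns = 54.527 ns.
Distance: d = vΔt = 0.879 × 2.998×10⁸ m/s × 5.4527×10^-8 s = 14.4 m.

14.4 m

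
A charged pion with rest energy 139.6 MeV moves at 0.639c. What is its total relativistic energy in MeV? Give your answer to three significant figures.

With β = 0.639, γ = 1/√(1 − 0.639²) = 1/√0.591679 = 1.3.
Total energy: E = γmc² = 1.3 × 139.6 MeV = 181 MeV.

181 MeV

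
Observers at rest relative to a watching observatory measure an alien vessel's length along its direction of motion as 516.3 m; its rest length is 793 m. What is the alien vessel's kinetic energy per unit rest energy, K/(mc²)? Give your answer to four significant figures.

γ = L₀/L = 793/516.3 = 1.53593.
Since K = (γ−1)mc², K/(mc²) = 1.53593 − 1 = 0.5359.

0.5359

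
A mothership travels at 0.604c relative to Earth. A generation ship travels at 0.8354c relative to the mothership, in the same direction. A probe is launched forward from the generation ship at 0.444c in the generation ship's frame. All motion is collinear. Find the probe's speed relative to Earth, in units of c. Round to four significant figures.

0.9831c

Compose velocities in two stages. Stage 1 (into S'): u₁ = (0.444+0.8354)/(1+0.444×0.8354) = 0.93324.
Stage 2 (into S): u = (0.93324+0.604)/(1+0.93324×0.604) = 0.98309, so the speed is 0.9831c.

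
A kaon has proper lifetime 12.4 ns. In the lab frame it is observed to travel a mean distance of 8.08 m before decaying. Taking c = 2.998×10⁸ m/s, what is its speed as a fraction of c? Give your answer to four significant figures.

d = βγcτ ⇒ βγ = d/(cτ) = 8.080 m / (3.71752 m) = 2.1735.
β = (βγ)/√(1+(βγ)²) = 2.1735/√5.7241 = 0.9085.

0.9085c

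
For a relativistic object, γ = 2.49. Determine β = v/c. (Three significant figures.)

β = √(1 − 1/γ²) = √(1 − 1/6.2001) = √0.838712 = 0.916.

0.916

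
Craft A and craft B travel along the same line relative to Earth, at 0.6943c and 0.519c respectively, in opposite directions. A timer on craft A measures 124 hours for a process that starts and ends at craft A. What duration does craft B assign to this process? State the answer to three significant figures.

The velocity of craft A relative to craft B is (0.6943 + 0.519)c / (1 + 0.6943×0.519) = 0.89191c; relative speed 0.89191c.
At |u| = 0.89191c, γ = (1 − 0.795503)^(−1/2) = 2.2113.
Craft A's interval is proper; time dilation gives Δt_B = γΔτ = 2.2113 × 124 hours = 274 hours.

274 hours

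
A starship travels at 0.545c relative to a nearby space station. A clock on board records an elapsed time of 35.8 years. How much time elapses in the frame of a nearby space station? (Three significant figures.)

With β = 0.545, γ = 1/√(1 − 0.545²) = 1/√0.702975 = 1.1927.
Time dilation: Δt = γ·Δτ = 1.1927 × 35.8 = 42.7 years.

42.7 years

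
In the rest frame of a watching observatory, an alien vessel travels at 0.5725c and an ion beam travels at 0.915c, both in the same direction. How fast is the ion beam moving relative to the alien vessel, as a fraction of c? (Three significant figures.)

0.719c

Transform to the alien vessel's frame: u' = (u − v)/(1 − uv/c²).
u' = (0.915 − 0.5725)/(1 − 0.915×0.5725) = 0.3425/0.4761625 = 0.71929.
Speed in the alien vessel's frame: 0.719c (in the same direction).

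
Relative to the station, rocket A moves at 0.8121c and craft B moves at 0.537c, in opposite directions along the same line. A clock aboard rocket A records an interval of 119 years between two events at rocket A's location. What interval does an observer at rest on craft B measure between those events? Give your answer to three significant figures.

347 years

Transform rocket A's velocity into craft B's frame: (0.8121 + 0.537)/(1 + 0.8121·0.537) = 1.3491/1.4360977, so the relative speed is 0.93942c.
At |u| = 0.93942c, γ = (1 − 0.88251)^(−1/2) = 2.9174.
Rocket A's interval is proper; time dilation gives Δt_B = γΔτ = 2.9174 × 119 years = 347 years.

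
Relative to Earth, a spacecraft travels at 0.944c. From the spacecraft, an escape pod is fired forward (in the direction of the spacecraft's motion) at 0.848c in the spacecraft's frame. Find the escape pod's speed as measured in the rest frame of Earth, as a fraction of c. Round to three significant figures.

0.995c

Relativistic velocity addition: u = (u' + v)/(1 + u'v/c²), with u' = 0.848c and v = 0.944c.
Numerator: 0.848 + 0.944 = 1.792. Denominator: 1 + (0.848)(0.944) = 1.800512.
u = 1.792/1.800512 = 0.99527, so the speed is 0.995c.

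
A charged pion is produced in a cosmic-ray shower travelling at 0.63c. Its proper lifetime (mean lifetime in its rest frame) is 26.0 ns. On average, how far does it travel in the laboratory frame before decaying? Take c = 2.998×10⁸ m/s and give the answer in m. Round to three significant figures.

6.32 m

γ = 1/√(1 − β²) = 1/√(1 − 0.3969) = 1/√0.6031 = 1/0.776595 = 1.2877.
Lab-frame lifetime: Δt = γτ = 1.2877 × 26.0 ns = 33.48 ns.
Distance: d = vΔt = 0.63 × 2.998×10⁸ m/s × 3.3480×10^-8 s = 6.32 m.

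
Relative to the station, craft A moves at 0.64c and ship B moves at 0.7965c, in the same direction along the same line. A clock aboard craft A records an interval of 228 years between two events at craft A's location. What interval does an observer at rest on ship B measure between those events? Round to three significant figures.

241 years

The velocity of craft A relative to ship B is (0.64 − 0.7965)c / (1 − 0.64×0.7965) = −0.31923c; relative speed 0.31923c.
γ for this relative speed: γ = 1/√(1 − 0.101908) = 1.0552.
The clock on craft A records proper time, so ship B measures Δt = γΔτ = 1.0552 × 228 = 241 years.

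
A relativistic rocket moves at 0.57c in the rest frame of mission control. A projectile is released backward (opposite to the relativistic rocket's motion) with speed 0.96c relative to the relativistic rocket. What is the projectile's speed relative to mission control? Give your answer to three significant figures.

Relativistic velocity addition: u = (u' + v)/(1 + u'v/c²), with u' = −0.96c and v = 0.57c.
Numerator: −0.96 + 0.57 = −0.39. Denominator: 1 + (−0.96)(0.57) = 0.4528.
u = −0.39/0.4528 = −0.86131, so the speed is 0.861c.

0.861c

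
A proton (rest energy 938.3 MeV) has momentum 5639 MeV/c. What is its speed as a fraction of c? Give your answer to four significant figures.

0.9864c

pc/(mc²) = 5639/938.3 = 6.0098 = βγ = β/√(1−β²).
So β² = x²/(1 + x²) with x = 6.0098: x² = 36.1177, β² = 36.1177/37.1177 = 0.973059, β = 0.9864.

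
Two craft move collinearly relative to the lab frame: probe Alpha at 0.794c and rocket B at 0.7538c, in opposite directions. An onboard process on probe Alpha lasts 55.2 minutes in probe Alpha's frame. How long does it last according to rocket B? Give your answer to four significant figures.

The velocity of probe Alpha relative to rocket B is (0.794 + 0.7538)c / (1 + 0.794×0.7538) = 0.96827c; relative speed 0.96827c.
At |u| = 0.96827c, γ = (1 − 0.937547)^(−1/2) = 4.0015.
Probe Alpha's interval is proper; time dilation gives Δt_B = γΔτ = 4.0015 × 55.2 minutes = 220.9 minutes.

220.9 minutes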